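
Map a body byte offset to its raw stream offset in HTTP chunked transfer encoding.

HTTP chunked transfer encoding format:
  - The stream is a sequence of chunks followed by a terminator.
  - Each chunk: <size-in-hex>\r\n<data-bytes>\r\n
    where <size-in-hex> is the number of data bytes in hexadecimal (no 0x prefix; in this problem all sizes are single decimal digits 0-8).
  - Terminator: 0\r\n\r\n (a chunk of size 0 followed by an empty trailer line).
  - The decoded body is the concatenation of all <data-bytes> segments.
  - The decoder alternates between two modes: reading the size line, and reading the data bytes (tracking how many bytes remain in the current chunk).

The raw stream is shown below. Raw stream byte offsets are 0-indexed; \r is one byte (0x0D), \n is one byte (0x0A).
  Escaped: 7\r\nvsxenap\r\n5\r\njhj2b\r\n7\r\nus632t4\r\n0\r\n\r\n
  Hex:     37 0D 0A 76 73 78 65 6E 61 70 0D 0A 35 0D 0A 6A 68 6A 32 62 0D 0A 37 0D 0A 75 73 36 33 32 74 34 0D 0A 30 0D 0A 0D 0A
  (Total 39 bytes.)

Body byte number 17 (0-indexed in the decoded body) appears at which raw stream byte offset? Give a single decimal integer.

Chunk 1: stream[0..1]='7' size=0x7=7, data at stream[3..10]='vsxenap' -> body[0..7], body so far='vsxenap'
Chunk 2: stream[12..13]='5' size=0x5=5, data at stream[15..20]='jhj2b' -> body[7..12], body so far='vsxenapjhj2b'
Chunk 3: stream[22..23]='7' size=0x7=7, data at stream[25..32]='us632t4' -> body[12..19], body so far='vsxenapjhj2bus632t4'
Chunk 4: stream[34..35]='0' size=0 (terminator). Final body='vsxenapjhj2bus632t4' (19 bytes)
Body byte 17 at stream offset 30

Answer: 30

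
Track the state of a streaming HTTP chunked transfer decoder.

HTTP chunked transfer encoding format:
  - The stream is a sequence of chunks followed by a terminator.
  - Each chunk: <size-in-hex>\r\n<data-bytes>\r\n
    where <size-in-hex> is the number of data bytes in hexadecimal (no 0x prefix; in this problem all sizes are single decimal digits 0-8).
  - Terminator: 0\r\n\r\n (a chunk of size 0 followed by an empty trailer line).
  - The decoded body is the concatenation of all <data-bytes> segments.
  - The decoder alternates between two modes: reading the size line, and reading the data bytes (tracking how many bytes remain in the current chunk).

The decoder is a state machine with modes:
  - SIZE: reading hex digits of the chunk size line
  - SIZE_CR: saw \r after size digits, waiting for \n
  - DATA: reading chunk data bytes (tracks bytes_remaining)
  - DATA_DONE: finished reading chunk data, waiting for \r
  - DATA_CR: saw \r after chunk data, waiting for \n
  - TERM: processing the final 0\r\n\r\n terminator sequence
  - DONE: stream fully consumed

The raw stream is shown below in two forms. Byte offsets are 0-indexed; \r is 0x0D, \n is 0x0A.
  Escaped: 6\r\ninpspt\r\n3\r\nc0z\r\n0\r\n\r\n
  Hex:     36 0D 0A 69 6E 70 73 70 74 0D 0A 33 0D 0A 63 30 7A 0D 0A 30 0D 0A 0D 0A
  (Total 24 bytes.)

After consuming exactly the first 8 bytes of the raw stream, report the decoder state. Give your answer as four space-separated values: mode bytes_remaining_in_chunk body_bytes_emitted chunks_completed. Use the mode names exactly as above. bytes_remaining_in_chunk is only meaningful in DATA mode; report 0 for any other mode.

Byte 0 = '6': mode=SIZE remaining=0 emitted=0 chunks_done=0
Byte 1 = 0x0D: mode=SIZE_CR remaining=0 emitted=0 chunks_done=0
Byte 2 = 0x0A: mode=DATA remaining=6 emitted=0 chunks_done=0
Byte 3 = 'i': mode=DATA remaining=5 emitted=1 chunks_done=0
Byte 4 = 'n': mode=DATA remaining=4 emitted=2 chunks_done=0
Byte 5 = 'p': mode=DATA remaining=3 emitted=3 chunks_done=0
Byte 6 = 's': mode=DATA remaining=2 emitted=4 chunks_done=0
Byte 7 = 'p': mode=DATA remaining=1 emitted=5 chunks_done=0

Answer: DATA 1 5 0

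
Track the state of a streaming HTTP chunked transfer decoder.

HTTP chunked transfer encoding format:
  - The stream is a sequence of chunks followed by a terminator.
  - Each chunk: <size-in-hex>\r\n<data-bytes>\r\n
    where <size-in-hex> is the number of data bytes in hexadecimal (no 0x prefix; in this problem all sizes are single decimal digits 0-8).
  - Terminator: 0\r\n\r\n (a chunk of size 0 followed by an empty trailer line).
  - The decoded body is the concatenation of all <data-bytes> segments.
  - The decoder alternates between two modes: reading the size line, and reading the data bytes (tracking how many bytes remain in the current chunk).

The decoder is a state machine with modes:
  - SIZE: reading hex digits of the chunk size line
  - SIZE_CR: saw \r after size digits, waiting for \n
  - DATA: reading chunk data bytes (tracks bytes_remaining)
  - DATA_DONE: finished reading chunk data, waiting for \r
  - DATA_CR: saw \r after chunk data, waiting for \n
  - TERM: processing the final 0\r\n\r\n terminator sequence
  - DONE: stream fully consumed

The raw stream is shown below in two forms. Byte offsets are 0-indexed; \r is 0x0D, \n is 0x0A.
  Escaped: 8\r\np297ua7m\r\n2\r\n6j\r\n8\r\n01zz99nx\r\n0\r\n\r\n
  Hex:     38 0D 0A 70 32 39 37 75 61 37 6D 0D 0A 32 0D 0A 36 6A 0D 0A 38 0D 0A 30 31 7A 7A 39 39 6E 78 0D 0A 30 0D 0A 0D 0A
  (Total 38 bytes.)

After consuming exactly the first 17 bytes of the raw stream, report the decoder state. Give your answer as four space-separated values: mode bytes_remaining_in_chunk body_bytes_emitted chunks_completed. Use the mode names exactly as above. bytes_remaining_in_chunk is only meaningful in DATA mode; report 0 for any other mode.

Answer: DATA 1 9 1

Derivation:
Byte 0 = '8': mode=SIZE remaining=0 emitted=0 chunks_done=0
Byte 1 = 0x0D: mode=SIZE_CR remaining=0 emitted=0 chunks_done=0
Byte 2 = 0x0A: mode=DATA remaining=8 emitted=0 chunks_done=0
Byte 3 = 'p': mode=DATA remaining=7 emitted=1 chunks_done=0
Byte 4 = '2': mode=DATA remaining=6 emitted=2 chunks_done=0
Byte 5 = '9': mode=DATA remaining=5 emitted=3 chunks_done=0
Byte 6 = '7': mode=DATA remaining=4 emitted=4 chunks_done=0
Byte 7 = 'u': mode=DATA remaining=3 emitted=5 chunks_done=0
Byte 8 = 'a': mode=DATA remaining=2 emitted=6 chunks_done=0
Byte 9 = '7': mode=DATA remaining=1 emitted=7 chunks_done=0
Byte 10 = 'm': mode=DATA_DONE remaining=0 emitted=8 chunks_done=0
Byte 11 = 0x0D: mode=DATA_CR remaining=0 emitted=8 chunks_done=0
Byte 12 = 0x0A: mode=SIZE remaining=0 emitted=8 chunks_done=1
Byte 13 = '2': mode=SIZE remaining=0 emitted=8 chunks_done=1
Byte 14 = 0x0D: mode=SIZE_CR remaining=0 emitted=8 chunks_done=1
Byte 15 = 0x0A: mode=DATA remaining=2 emitted=8 chunks_done=1
Byte 16 = '6': mode=DATA remaining=1 emitted=9 chunks_done=1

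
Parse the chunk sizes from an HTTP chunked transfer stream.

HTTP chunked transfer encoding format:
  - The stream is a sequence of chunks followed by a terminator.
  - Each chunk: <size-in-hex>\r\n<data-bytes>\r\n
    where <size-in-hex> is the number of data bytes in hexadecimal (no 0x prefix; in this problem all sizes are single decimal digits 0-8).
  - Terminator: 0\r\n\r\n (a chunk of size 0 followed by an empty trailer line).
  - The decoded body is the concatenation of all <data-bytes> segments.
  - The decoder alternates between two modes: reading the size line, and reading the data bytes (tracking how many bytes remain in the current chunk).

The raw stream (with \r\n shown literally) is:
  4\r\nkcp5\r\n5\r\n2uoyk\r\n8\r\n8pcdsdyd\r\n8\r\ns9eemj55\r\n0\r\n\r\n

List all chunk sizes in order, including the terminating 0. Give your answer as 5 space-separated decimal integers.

Answer: 4 5 8 8 0

Derivation:
Chunk 1: stream[0..1]='4' size=0x4=4, data at stream[3..7]='kcp5' -> body[0..4], body so far='kcp5'
Chunk 2: stream[9..10]='5' size=0x5=5, data at stream[12..17]='2uoyk' -> body[4..9], body so far='kcp52uoyk'
Chunk 3: stream[19..20]='8' size=0x8=8, data at stream[22..30]='8pcdsdyd' -> body[9..17], body so far='kcp52uoyk8pcdsdyd'
Chunk 4: stream[32..33]='8' size=0x8=8, data at stream[35..43]='s9eemj55' -> body[17..25], body so far='kcp52uoyk8pcdsdyds9eemj55'
Chunk 5: stream[45..46]='0' size=0 (terminator). Final body='kcp52uoyk8pcdsdyds9eemj55' (25 bytes)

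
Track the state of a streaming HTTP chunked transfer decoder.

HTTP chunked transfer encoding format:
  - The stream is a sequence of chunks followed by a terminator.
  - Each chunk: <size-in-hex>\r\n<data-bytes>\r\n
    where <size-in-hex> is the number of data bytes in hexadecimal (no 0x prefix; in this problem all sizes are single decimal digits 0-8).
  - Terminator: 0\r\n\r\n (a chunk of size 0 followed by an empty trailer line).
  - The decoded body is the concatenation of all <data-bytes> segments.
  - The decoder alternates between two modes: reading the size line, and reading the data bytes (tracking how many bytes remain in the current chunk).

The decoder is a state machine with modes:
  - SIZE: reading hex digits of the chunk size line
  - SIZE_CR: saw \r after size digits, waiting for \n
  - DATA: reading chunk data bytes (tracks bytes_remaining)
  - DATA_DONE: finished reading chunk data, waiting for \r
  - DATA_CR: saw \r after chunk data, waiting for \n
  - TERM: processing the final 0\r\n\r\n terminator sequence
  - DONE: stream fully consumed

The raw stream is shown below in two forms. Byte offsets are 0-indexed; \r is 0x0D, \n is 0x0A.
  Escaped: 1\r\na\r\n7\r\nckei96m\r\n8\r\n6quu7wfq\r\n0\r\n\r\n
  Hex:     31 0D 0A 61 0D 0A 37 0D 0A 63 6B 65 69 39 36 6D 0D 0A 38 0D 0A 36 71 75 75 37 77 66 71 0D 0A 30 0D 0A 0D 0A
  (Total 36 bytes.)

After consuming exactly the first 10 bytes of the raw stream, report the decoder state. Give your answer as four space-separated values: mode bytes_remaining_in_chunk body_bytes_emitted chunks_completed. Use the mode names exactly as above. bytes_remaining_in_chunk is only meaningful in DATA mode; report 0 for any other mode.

Byte 0 = '1': mode=SIZE remaining=0 emitted=0 chunks_done=0
Byte 1 = 0x0D: mode=SIZE_CR remaining=0 emitted=0 chunks_done=0
Byte 2 = 0x0A: mode=DATA remaining=1 emitted=0 chunks_done=0
Byte 3 = 'a': mode=DATA_DONE remaining=0 emitted=1 chunks_done=0
Byte 4 = 0x0D: mode=DATA_CR remaining=0 emitted=1 chunks_done=0
Byte 5 = 0x0A: mode=SIZE remaining=0 emitted=1 chunks_done=1
Byte 6 = '7': mode=SIZE remaining=0 emitted=1 chunks_done=1
Byte 7 = 0x0D: mode=SIZE_CR remaining=0 emitted=1 chunks_done=1
Byte 8 = 0x0A: mode=DATA remaining=7 emitted=1 chunks_done=1
Byte 9 = 'c': mode=DATA remaining=6 emitted=2 chunks_done=1

Answer: DATA 6 2 1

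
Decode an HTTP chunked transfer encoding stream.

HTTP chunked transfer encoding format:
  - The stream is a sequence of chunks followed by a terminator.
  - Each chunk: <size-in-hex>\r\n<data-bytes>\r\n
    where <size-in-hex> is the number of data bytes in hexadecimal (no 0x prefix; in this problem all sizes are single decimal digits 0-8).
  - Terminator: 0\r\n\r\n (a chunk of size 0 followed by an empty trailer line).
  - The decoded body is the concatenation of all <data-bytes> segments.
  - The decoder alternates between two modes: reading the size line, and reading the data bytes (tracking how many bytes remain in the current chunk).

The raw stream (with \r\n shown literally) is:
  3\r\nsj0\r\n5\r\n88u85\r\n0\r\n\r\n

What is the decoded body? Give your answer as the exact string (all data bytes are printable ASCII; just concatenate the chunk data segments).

Chunk 1: stream[0..1]='3' size=0x3=3, data at stream[3..6]='sj0' -> body[0..3], body so far='sj0'
Chunk 2: stream[8..9]='5' size=0x5=5, data at stream[11..16]='88u85' -> body[3..8], body so far='sj088u85'
Chunk 3: stream[18..19]='0' size=0 (terminator). Final body='sj088u85' (8 bytes)

Answer: sj088u85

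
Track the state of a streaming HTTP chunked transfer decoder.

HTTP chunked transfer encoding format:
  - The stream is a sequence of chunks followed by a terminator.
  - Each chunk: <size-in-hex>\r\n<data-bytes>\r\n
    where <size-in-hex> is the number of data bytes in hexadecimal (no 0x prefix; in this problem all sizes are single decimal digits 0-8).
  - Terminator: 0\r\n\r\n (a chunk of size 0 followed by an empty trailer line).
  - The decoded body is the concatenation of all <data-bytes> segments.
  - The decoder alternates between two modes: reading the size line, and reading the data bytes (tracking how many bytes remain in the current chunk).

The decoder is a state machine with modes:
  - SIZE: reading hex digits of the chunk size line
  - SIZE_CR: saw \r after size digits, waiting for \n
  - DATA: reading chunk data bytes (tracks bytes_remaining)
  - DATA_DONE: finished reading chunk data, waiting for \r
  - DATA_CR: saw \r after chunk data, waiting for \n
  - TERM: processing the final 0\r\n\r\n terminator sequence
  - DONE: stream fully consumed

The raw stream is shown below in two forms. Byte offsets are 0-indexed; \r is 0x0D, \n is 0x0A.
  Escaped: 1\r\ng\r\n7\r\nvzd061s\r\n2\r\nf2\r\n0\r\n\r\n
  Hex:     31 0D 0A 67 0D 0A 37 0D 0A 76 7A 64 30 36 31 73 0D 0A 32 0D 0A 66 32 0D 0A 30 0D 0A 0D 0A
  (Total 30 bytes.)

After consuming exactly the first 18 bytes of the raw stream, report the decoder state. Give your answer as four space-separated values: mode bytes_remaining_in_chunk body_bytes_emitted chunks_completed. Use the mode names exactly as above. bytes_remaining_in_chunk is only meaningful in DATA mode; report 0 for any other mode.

Answer: SIZE 0 8 2

Derivation:
Byte 0 = '1': mode=SIZE remaining=0 emitted=0 chunks_done=0
Byte 1 = 0x0D: mode=SIZE_CR remaining=0 emitted=0 chunks_done=0
Byte 2 = 0x0A: mode=DATA remaining=1 emitted=0 chunks_done=0
Byte 3 = 'g': mode=DATA_DONE remaining=0 emitted=1 chunks_done=0
Byte 4 = 0x0D: mode=DATA_CR remaining=0 emitted=1 chunks_done=0
Byte 5 = 0x0A: mode=SIZE remaining=0 emitted=1 chunks_done=1
Byte 6 = '7': mode=SIZE remaining=0 emitted=1 chunks_done=1
Byte 7 = 0x0D: mode=SIZE_CR remaining=0 emitted=1 chunks_done=1
Byte 8 = 0x0A: mode=DATA remaining=7 emitted=1 chunks_done=1
Byte 9 = 'v': mode=DATA remaining=6 emitted=2 chunks_done=1
Byte 10 = 'z': mode=DATA remaining=5 emitted=3 chunks_done=1
Byte 11 = 'd': mode=DATA remaining=4 emitted=4 chunks_done=1
Byte 12 = '0': mode=DATA remaining=3 emitted=5 chunks_done=1
Byte 13 = '6': mode=DATA remaining=2 emitted=6 chunks_done=1
Byte 14 = '1': mode=DATA remaining=1 emitted=7 chunks_done=1
Byte 15 = 's': mode=DATA_DONE remaining=0 emitted=8 chunks_done=1
Byte 16 = 0x0D: mode=DATA_CR remaining=0 emitted=8 chunks_done=1
Byte 17 = 0x0A: mode=SIZE remaining=0 emitted=8 chunks_done=2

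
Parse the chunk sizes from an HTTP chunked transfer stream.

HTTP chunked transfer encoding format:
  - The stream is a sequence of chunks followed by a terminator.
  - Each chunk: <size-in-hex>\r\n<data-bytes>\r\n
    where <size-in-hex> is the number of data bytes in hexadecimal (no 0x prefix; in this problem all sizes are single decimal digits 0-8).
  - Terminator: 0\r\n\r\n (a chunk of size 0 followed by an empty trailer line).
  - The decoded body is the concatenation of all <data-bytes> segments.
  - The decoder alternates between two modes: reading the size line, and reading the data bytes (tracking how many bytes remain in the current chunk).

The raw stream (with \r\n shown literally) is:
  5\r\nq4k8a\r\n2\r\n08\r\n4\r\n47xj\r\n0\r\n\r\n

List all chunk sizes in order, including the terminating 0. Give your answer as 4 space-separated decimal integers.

Answer: 5 2 4 0

Derivation:
Chunk 1: stream[0..1]='5' size=0x5=5, data at stream[3..8]='q4k8a' -> body[0..5], body so far='q4k8a'
Chunk 2: stream[10..11]='2' size=0x2=2, data at stream[13..15]='08' -> body[5..7], body so far='q4k8a08'
Chunk 3: stream[17..18]='4' size=0x4=4, data at stream[20..24]='47xj' -> body[7..11], body so far='q4k8a0847xj'
Chunk 4: stream[26..27]='0' size=0 (terminator). Final body='q4k8a0847xj' (11 bytes)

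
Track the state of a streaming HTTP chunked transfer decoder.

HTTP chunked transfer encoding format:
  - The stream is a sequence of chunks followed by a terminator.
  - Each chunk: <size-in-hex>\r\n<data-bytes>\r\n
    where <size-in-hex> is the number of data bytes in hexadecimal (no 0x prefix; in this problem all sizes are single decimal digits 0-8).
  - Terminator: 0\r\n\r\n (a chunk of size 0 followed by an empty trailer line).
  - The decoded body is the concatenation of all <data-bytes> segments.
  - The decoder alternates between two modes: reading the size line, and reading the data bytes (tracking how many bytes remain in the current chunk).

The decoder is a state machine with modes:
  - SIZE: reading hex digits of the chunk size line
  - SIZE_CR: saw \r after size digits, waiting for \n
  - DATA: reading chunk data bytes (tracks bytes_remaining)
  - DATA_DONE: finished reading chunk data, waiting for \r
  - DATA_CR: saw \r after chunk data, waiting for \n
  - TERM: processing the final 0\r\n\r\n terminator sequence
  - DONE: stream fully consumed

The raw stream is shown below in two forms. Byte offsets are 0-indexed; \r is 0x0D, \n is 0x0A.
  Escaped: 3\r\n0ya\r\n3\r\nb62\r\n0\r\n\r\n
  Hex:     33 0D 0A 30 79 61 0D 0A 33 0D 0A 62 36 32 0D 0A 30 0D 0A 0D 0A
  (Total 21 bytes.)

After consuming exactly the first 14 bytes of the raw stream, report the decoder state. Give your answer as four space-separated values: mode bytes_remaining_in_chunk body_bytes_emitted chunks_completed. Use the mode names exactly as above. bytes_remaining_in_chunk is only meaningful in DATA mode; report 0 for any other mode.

Answer: DATA_DONE 0 6 1

Derivation:
Byte 0 = '3': mode=SIZE remaining=0 emitted=0 chunks_done=0
Byte 1 = 0x0D: mode=SIZE_CR remaining=0 emitted=0 chunks_done=0
Byte 2 = 0x0A: mode=DATA remaining=3 emitted=0 chunks_done=0
Byte 3 = '0': mode=DATA remaining=2 emitted=1 chunks_done=0
Byte 4 = 'y': mode=DATA remaining=1 emitted=2 chunks_done=0
Byte 5 = 'a': mode=DATA_DONE remaining=0 emitted=3 chunks_done=0
Byte 6 = 0x0D: mode=DATA_CR remaining=0 emitted=3 chunks_done=0
Byte 7 = 0x0A: mode=SIZE remaining=0 emitted=3 chunks_done=1
Byte 8 = '3': mode=SIZE remaining=0 emitted=3 chunks_done=1
Byte 9 = 0x0D: mode=SIZE_CR remaining=0 emitted=3 chunks_done=1
Byte 10 = 0x0A: mode=DATA remaining=3 emitted=3 chunks_done=1
Byte 11 = 'b': mode=DATA remaining=2 emitted=4 chunks_done=1
Byte 12 = '6': mode=DATA remaining=1 emitted=5 chunks_done=1
Byte 13 = '2': mode=DATA_DONE remaining=0 emitted=6 chunks_done=1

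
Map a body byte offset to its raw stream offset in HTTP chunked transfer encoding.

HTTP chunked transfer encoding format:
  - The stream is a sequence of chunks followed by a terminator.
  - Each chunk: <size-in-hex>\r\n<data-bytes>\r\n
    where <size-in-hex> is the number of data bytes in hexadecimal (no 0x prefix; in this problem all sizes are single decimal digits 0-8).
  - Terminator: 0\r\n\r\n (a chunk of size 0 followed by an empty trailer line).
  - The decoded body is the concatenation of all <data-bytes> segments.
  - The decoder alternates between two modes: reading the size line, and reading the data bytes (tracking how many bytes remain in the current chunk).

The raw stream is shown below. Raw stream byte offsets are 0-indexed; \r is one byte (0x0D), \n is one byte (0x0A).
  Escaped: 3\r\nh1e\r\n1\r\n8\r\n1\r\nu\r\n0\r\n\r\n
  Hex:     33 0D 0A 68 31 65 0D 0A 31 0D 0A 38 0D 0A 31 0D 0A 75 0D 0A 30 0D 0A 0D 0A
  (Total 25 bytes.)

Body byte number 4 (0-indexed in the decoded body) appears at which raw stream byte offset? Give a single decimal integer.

Answer: 17

Derivation:
Chunk 1: stream[0..1]='3' size=0x3=3, data at stream[3..6]='h1e' -> body[0..3], body so far='h1e'
Chunk 2: stream[8..9]='1' size=0x1=1, data at stream[11..12]='8' -> body[3..4], body so far='h1e8'
Chunk 3: stream[14..15]='1' size=0x1=1, data at stream[17..18]='u' -> body[4..5], body so far='h1e8u'
Chunk 4: stream[20..21]='0' size=0 (terminator). Final body='h1e8u' (5 bytes)
Body byte 4 at stream offset 17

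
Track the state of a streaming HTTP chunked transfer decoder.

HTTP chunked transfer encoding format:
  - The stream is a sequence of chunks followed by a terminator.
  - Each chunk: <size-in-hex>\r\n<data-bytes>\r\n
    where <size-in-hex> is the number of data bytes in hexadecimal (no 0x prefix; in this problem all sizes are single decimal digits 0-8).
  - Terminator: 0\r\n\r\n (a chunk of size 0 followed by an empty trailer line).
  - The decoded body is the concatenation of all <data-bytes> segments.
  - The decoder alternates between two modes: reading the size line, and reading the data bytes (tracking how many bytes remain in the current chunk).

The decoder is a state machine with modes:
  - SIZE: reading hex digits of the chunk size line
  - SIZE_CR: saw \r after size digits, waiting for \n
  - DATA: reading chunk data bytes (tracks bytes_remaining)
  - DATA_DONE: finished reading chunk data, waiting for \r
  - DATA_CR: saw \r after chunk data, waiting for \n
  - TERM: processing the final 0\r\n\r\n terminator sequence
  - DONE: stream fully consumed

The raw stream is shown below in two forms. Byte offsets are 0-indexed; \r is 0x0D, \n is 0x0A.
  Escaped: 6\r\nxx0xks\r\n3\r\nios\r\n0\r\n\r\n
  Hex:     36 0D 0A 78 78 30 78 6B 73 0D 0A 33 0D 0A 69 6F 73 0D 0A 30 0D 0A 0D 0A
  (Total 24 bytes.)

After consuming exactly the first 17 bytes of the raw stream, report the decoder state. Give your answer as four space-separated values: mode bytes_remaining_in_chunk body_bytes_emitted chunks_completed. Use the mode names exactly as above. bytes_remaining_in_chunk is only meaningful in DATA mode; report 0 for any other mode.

Byte 0 = '6': mode=SIZE remaining=0 emitted=0 chunks_done=0
Byte 1 = 0x0D: mode=SIZE_CR remaining=0 emitted=0 chunks_done=0
Byte 2 = 0x0A: mode=DATA remaining=6 emitted=0 chunks_done=0
Byte 3 = 'x': mode=DATA remaining=5 emitted=1 chunks_done=0
Byte 4 = 'x': mode=DATA remaining=4 emitted=2 chunks_done=0
Byte 5 = '0': mode=DATA remaining=3 emitted=3 chunks_done=0
Byte 6 = 'x': mode=DATA remaining=2 emitted=4 chunks_done=0
Byte 7 = 'k': mode=DATA remaining=1 emitted=5 chunks_done=0
Byte 8 = 's': mode=DATA_DONE remaining=0 emitted=6 chunks_done=0
Byte 9 = 0x0D: mode=DATA_CR remaining=0 emitted=6 chunks_done=0
Byte 10 = 0x0A: mode=SIZE remaining=0 emitted=6 chunks_done=1
Byte 11 = '3': mode=SIZE remaining=0 emitted=6 chunks_done=1
Byte 12 = 0x0D: mode=SIZE_CR remaining=0 emitted=6 chunks_done=1
Byte 13 = 0x0A: mode=DATA remaining=3 emitted=6 chunks_done=1
Byte 14 = 'i': mode=DATA remaining=2 emitted=7 chunks_done=1
Byte 15 = 'o': mode=DATA remaining=1 emitted=8 chunks_done=1
Byte 16 = 's': mode=DATA_DONE remaining=0 emitted=9 chunks_done=1

Answer: DATA_DONE 0 9 1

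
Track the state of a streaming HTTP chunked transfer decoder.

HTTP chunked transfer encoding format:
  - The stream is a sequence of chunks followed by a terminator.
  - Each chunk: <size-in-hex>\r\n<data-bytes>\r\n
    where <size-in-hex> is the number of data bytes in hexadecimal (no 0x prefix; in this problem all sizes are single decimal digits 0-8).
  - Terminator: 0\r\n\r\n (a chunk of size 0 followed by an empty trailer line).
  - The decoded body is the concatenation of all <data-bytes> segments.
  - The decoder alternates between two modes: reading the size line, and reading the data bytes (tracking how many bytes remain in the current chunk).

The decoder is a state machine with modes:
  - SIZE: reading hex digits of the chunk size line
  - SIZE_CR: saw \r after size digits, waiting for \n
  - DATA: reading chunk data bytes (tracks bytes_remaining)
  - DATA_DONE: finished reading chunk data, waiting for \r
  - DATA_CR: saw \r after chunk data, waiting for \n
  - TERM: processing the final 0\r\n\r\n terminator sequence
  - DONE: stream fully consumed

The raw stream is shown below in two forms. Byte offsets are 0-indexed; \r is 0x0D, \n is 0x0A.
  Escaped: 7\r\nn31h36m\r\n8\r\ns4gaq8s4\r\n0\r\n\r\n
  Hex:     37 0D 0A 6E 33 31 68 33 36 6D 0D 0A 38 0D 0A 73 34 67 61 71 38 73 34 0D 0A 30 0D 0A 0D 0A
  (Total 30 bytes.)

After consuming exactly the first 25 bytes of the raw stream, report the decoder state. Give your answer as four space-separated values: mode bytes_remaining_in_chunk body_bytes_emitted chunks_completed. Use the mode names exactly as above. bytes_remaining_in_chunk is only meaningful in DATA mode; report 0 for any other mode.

Byte 0 = '7': mode=SIZE remaining=0 emitted=0 chunks_done=0
Byte 1 = 0x0D: mode=SIZE_CR remaining=0 emitted=0 chunks_done=0
Byte 2 = 0x0A: mode=DATA remaining=7 emitted=0 chunks_done=0
Byte 3 = 'n': mode=DATA remaining=6 emitted=1 chunks_done=0
Byte 4 = '3': mode=DATA remaining=5 emitted=2 chunks_done=0
Byte 5 = '1': mode=DATA remaining=4 emitted=3 chunks_done=0
Byte 6 = 'h': mode=DATA remaining=3 emitted=4 chunks_done=0
Byte 7 = '3': mode=DATA remaining=2 emitted=5 chunks_done=0
Byte 8 = '6': mode=DATA remaining=1 emitted=6 chunks_done=0
Byte 9 = 'm': mode=DATA_DONE remaining=0 emitted=7 chunks_done=0
Byte 10 = 0x0D: mode=DATA_CR remaining=0 emitted=7 chunks_done=0
Byte 11 = 0x0A: mode=SIZE remaining=0 emitted=7 chunks_done=1
Byte 12 = '8': mode=SIZE remaining=0 emitted=7 chunks_done=1
Byte 13 = 0x0D: mode=SIZE_CR remaining=0 emitted=7 chunks_done=1
Byte 14 = 0x0A: mode=DATA remaining=8 emitted=7 chunks_done=1
Byte 15 = 's': mode=DATA remaining=7 emitted=8 chunks_done=1
Byte 16 = '4': mode=DATA remaining=6 emitted=9 chunks_done=1
Byte 17 = 'g': mode=DATA remaining=5 emitted=10 chunks_done=1
Byte 18 = 'a': mode=DATA remaining=4 emitted=11 chunks_done=1
Byte 19 = 'q': mode=DATA remaining=3 emitted=12 chunks_done=1
Byte 20 = '8': mode=DATA remaining=2 emitted=13 chunks_done=1
Byte 21 = 's': mode=DATA remaining=1 emitted=14 chunks_done=1
Byte 22 = '4': mode=DATA_DONE remaining=0 emitted=15 chunks_done=1
Byte 23 = 0x0D: mode=DATA_CR remaining=0 emitted=15 chunks_done=1
Byte 24 = 0x0A: mode=SIZE remaining=0 emitted=15 chunks_done=2

Answer: SIZE 0 15 2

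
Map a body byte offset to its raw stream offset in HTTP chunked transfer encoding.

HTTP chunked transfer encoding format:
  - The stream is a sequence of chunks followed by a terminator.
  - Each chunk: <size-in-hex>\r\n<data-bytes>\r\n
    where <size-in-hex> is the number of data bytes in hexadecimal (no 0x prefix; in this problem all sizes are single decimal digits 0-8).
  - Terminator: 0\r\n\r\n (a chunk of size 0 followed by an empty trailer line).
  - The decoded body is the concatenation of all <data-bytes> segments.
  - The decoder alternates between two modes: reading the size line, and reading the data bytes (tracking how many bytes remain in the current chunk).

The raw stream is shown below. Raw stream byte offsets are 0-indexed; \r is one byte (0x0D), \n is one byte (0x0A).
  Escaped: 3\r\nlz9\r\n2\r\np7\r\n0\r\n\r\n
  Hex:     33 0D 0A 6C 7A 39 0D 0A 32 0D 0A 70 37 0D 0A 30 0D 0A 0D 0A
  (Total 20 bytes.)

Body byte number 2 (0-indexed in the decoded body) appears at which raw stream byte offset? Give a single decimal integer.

Answer: 5

Derivation:
Chunk 1: stream[0..1]='3' size=0x3=3, data at stream[3..6]='lz9' -> body[0..3], body so far='lz9'
Chunk 2: stream[8..9]='2' size=0x2=2, data at stream[11..13]='p7' -> body[3..5], body so far='lz9p7'
Chunk 3: stream[15..16]='0' size=0 (terminator). Final body='lz9p7' (5 bytes)
Body byte 2 at stream offset 5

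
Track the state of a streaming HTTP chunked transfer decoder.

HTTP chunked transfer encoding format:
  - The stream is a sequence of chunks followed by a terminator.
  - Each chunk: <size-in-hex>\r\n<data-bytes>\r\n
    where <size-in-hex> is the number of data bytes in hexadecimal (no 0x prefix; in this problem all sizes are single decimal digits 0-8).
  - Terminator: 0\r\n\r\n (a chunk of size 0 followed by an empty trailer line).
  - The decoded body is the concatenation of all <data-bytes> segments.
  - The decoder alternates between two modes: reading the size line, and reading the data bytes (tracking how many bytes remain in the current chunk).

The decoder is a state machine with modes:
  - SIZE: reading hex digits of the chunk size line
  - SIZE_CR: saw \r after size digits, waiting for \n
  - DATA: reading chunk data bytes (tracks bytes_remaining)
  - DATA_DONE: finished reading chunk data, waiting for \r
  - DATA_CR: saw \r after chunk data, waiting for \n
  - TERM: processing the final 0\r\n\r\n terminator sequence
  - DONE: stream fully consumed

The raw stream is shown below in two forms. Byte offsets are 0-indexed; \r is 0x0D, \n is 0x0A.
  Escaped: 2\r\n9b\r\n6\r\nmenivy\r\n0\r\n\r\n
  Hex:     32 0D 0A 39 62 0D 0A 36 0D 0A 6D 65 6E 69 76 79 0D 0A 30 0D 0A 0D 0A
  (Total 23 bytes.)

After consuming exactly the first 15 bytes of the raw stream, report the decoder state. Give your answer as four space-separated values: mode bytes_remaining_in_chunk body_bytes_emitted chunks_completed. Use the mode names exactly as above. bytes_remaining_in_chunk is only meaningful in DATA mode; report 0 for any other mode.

Byte 0 = '2': mode=SIZE remaining=0 emitted=0 chunks_done=0
Byte 1 = 0x0D: mode=SIZE_CR remaining=0 emitted=0 chunks_done=0
Byte 2 = 0x0A: mode=DATA remaining=2 emitted=0 chunks_done=0
Byte 3 = '9': mode=DATA remaining=1 emitted=1 chunks_done=0
Byte 4 = 'b': mode=DATA_DONE remaining=0 emitted=2 chunks_done=0
Byte 5 = 0x0D: mode=DATA_CR remaining=0 emitted=2 chunks_done=0
Byte 6 = 0x0A: mode=SIZE remaining=0 emitted=2 chunks_done=1
Byte 7 = '6': mode=SIZE remaining=0 emitted=2 chunks_done=1
Byte 8 = 0x0D: mode=SIZE_CR remaining=0 emitted=2 chunks_done=1
Byte 9 = 0x0A: mode=DATA remaining=6 emitted=2 chunks_done=1
Byte 10 = 'm': mode=DATA remaining=5 emitted=3 chunks_done=1
Byte 11 = 'e': mode=DATA remaining=4 emitted=4 chunks_done=1
Byte 12 = 'n': mode=DATA remaining=3 emitted=5 chunks_done=1
Byte 13 = 'i': mode=DATA remaining=2 emitted=6 chunks_done=1
Byte 14 = 'v': mode=DATA remaining=1 emitted=7 chunks_done=1

Answer: DATA 1 7 1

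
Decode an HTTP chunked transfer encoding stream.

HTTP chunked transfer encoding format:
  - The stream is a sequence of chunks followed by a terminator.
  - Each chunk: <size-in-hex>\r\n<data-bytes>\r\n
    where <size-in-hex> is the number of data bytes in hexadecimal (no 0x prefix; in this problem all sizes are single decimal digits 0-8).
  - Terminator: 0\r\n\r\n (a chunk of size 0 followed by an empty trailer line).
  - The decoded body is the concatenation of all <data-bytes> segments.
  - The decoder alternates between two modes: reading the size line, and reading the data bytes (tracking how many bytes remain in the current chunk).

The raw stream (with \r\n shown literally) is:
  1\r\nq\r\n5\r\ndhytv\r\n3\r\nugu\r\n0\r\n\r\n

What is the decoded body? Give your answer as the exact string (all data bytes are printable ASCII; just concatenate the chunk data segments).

Chunk 1: stream[0..1]='1' size=0x1=1, data at stream[3..4]='q' -> body[0..1], body so far='q'
Chunk 2: stream[6..7]='5' size=0x5=5, data at stream[9..14]='dhytv' -> body[1..6], body so far='qdhytv'
Chunk 3: stream[16..17]='3' size=0x3=3, data at stream[19..22]='ugu' -> body[6..9], body so far='qdhytvugu'
Chunk 4: stream[24..25]='0' size=0 (terminator). Final body='qdhytvugu' (9 bytes)

Answer: qdhytvugu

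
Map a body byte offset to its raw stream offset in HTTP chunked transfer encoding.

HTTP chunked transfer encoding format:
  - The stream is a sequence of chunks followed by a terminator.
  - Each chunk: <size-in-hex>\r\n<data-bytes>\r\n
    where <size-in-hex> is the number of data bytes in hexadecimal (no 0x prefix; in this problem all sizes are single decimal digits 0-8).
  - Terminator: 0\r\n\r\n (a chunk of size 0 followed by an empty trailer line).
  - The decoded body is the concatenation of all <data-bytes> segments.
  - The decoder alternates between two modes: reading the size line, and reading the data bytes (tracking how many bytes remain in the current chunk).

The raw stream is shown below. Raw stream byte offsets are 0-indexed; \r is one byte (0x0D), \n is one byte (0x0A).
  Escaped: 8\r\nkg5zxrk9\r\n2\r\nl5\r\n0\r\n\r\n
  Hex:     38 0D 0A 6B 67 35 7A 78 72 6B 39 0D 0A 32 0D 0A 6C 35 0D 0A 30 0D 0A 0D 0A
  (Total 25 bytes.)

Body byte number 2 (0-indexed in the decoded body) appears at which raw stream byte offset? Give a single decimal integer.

Answer: 5

Derivation:
Chunk 1: stream[0..1]='8' size=0x8=8, data at stream[3..11]='kg5zxrk9' -> body[0..8], body so far='kg5zxrk9'
Chunk 2: stream[13..14]='2' size=0x2=2, data at stream[16..18]='l5' -> body[8..10], body so far='kg5zxrk9l5'
Chunk 3: stream[20..21]='0' size=0 (terminator). Final body='kg5zxrk9l5' (10 bytes)
Body byte 2 at stream offset 5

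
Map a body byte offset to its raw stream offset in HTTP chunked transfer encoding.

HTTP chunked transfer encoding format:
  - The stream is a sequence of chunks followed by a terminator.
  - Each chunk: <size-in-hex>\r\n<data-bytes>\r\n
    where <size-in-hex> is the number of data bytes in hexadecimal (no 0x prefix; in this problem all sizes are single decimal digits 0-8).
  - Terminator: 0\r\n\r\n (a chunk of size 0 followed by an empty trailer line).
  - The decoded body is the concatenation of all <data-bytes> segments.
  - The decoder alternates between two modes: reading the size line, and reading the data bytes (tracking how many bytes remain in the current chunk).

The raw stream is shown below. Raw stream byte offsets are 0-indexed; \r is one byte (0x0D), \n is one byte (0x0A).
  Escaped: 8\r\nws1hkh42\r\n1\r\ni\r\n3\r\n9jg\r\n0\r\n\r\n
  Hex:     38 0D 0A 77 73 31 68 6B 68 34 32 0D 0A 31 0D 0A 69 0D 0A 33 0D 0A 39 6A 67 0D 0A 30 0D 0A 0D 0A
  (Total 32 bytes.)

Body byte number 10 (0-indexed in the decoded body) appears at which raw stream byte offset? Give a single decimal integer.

Answer: 23

Derivation:
Chunk 1: stream[0..1]='8' size=0x8=8, data at stream[3..11]='ws1hkh42' -> body[0..8], body so far='ws1hkh42'
Chunk 2: stream[13..14]='1' size=0x1=1, data at stream[16..17]='i' -> body[8..9], body so far='ws1hkh42i'
Chunk 3: stream[19..20]='3' size=0x3=3, data at stream[22..25]='9jg' -> body[9..12], body so far='ws1hkh42i9jg'
Chunk 4: stream[27..28]='0' size=0 (terminator). Final body='ws1hkh42i9jg' (12 bytes)
Body byte 10 at stream offset 23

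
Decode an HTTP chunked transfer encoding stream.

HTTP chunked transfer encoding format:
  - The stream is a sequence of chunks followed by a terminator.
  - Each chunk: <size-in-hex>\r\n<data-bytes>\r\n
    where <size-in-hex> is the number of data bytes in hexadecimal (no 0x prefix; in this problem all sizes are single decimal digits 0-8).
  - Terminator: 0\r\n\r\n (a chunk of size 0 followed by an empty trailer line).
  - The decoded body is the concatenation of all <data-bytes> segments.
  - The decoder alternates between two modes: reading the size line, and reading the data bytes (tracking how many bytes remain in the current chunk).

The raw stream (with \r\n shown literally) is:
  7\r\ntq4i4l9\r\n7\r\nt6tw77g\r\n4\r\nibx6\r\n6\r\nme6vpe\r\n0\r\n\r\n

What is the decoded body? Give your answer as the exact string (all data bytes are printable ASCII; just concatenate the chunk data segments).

Chunk 1: stream[0..1]='7' size=0x7=7, data at stream[3..10]='tq4i4l9' -> body[0..7], body so far='tq4i4l9'
Chunk 2: stream[12..13]='7' size=0x7=7, data at stream[15..22]='t6tw77g' -> body[7..14], body so far='tq4i4l9t6tw77g'
Chunk 3: stream[24..25]='4' size=0x4=4, data at stream[27..31]='ibx6' -> body[14..18], body so far='tq4i4l9t6tw77gibx6'
Chunk 4: stream[33..34]='6' size=0x6=6, data at stream[36..42]='me6vpe' -> body[18..24], body so far='tq4i4l9t6tw77gibx6me6vpe'
Chunk 5: stream[44..45]='0' size=0 (terminator). Final body='tq4i4l9t6tw77gibx6me6vpe' (24 bytes)

Answer: tq4i4l9t6tw77gibx6me6vpe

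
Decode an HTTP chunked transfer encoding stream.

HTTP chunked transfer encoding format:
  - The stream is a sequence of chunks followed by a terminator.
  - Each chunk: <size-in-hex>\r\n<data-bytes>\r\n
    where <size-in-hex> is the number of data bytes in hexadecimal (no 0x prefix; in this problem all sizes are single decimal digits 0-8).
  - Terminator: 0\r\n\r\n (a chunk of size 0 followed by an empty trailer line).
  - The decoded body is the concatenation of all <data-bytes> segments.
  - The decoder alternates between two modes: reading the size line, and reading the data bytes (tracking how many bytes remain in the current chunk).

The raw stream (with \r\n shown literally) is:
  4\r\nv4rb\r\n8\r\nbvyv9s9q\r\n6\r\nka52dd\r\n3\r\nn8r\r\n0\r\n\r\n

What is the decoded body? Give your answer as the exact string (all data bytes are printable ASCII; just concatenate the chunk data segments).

Answer: v4rbbvyv9s9qka52ddn8r

Derivation:
Chunk 1: stream[0..1]='4' size=0x4=4, data at stream[3..7]='v4rb' -> body[0..4], body so far='v4rb'
Chunk 2: stream[9..10]='8' size=0x8=8, data at stream[12..20]='bvyv9s9q' -> body[4..12], body so far='v4rbbvyv9s9q'
Chunk 3: stream[22..23]='6' size=0x6=6, data at stream[25..31]='ka52dd' -> body[12..18], body so far='v4rbbvyv9s9qka52dd'
Chunk 4: stream[33..34]='3' size=0x3=3, data at stream[36..39]='n8r' -> body[18..21], body so far='v4rbbvyv9s9qka52ddn8r'
Chunk 5: stream[41..42]='0' size=0 (terminator). Final body='v4rbbvyv9s9qka52ddn8r' (21 bytes)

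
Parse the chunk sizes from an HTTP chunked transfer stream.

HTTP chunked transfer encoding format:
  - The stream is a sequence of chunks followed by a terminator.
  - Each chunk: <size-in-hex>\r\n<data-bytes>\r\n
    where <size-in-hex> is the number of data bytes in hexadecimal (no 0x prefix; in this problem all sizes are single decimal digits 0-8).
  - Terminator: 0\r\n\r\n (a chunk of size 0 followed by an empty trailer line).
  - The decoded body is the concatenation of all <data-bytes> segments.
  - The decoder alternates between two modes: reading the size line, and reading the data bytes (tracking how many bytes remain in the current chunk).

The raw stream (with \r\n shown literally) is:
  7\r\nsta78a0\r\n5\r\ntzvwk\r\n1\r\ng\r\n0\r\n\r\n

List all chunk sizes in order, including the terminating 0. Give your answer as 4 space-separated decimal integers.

Answer: 7 5 1 0

Derivation:
Chunk 1: stream[0..1]='7' size=0x7=7, data at stream[3..10]='sta78a0' -> body[0..7], body so far='sta78a0'
Chunk 2: stream[12..13]='5' size=0x5=5, data at stream[15..20]='tzvwk' -> body[7..12], body so far='sta78a0tzvwk'
Chunk 3: stream[22..23]='1' size=0x1=1, data at stream[25..26]='g' -> body[12..13], body so far='sta78a0tzvwkg'
Chunk 4: stream[28..29]='0' size=0 (terminator). Final body='sta78a0tzvwkg' (13 bytes)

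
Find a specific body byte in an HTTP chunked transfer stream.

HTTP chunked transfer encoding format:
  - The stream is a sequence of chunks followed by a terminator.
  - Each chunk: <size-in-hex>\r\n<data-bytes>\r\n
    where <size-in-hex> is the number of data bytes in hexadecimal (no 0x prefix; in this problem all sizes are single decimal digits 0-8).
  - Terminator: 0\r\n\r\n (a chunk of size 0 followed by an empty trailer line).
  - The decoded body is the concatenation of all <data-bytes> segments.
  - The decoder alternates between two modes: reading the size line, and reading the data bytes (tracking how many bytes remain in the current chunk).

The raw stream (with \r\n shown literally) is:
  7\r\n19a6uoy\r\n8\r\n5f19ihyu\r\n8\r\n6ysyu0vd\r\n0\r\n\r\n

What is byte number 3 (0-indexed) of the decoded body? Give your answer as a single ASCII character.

Chunk 1: stream[0..1]='7' size=0x7=7, data at stream[3..10]='19a6uoy' -> body[0..7], body so far='19a6uoy'
Chunk 2: stream[12..13]='8' size=0x8=8, data at stream[15..23]='5f19ihyu' -> body[7..15], body so far='19a6uoy5f19ihyu'
Chunk 3: stream[25..26]='8' size=0x8=8, data at stream[28..36]='6ysyu0vd' -> body[15..23], body so far='19a6uoy5f19ihyu6ysyu0vd'
Chunk 4: stream[38..39]='0' size=0 (terminator). Final body='19a6uoy5f19ihyu6ysyu0vd' (23 bytes)
Body byte 3 = '6'

Answer: 6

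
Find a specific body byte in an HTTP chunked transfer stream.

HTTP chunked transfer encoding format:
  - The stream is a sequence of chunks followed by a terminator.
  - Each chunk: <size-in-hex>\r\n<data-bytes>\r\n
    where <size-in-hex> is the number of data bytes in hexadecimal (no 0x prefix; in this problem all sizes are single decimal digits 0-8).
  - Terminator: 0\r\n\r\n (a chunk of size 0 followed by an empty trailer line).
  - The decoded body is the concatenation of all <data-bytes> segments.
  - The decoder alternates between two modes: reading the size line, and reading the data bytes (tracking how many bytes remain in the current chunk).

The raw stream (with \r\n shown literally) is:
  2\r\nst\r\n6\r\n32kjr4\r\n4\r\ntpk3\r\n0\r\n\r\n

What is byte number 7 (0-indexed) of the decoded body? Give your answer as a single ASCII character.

Chunk 1: stream[0..1]='2' size=0x2=2, data at stream[3..5]='st' -> body[0..2], body so far='st'
Chunk 2: stream[7..8]='6' size=0x6=6, data at stream[10..16]='32kjr4' -> body[2..8], body so far='st32kjr4'
Chunk 3: stream[18..19]='4' size=0x4=4, data at stream[21..25]='tpk3' -> body[8..12], body so far='st32kjr4tpk3'
Chunk 4: stream[27..28]='0' size=0 (terminator). Final body='st32kjr4tpk3' (12 bytes)
Body byte 7 = '4'

Answer: 4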